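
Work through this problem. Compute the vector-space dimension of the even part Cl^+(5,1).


Even subalgebra dimension = 2^(n-1)
n = 5 + 1 = 6
2^(6 - 1) = 2^5 = 32
Verification: sum of C(6,k) for even k = 1 + 15 + 15 + 1 = 32
Result = 32


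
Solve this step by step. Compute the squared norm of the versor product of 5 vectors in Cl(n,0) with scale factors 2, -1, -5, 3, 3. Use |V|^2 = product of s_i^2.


Each vector v_i has |v_i|^2 = s_i^2
Squared scales: 2^2 = 4, (-1)^2 = 1, (-5)^2 = 25, 3^2 = 9, 3^2 = 9
|V|^2 = 4 * 1 * 25 * 9 * 9
= 8100


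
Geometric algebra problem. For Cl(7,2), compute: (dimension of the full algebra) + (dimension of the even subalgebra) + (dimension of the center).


n = 7 + 2 = 9
Total dim = 2^9 = 512
Even subalgebra dim = 2^8 = 256
n is odd, so center dim = 2
Sum = 512 + 256 + 2 = 770


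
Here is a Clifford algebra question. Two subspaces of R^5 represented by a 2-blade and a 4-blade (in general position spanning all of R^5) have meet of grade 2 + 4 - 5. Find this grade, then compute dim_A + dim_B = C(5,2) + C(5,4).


Meet grade = grade(A) + grade(B) - n
= 2 + 4 - 5 = 1
C(5,2) = 10
C(5,4) = 5
dim_A + dim_B = 10 + 5 = 15


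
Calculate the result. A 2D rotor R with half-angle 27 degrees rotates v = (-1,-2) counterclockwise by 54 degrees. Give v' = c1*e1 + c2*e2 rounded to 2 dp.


Rotor R = cos(27deg) - sin(27deg)*e12
Rotation angle theta = 2 * 27 = 54 degrees
v' = R*v*~R rotates v by theta.
cos(54deg) = 0.5878, sin(54deg) = 0.8090
v'_1 = -1*cos(54deg) - (-2)*sin(54deg)
= -1*0.5878 - (-2)*0.8090
= 1.03
v'_2 = -1*sin(54deg) + (-2)*cos(54deg)
= -1*0.8090 + (-2)*0.5878
= -1.98
v' = 1.03*e1 - 1.98*e2


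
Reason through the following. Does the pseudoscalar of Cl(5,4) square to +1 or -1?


The pseudoscalar I = e1...e_n (product of all n generators) of Cl(p,q) satisfies I^2 = (-1)^(q + n(n-1)/2).
p = 5, q = 4, n = p + q = 9
n(n-1)/2 = 9 * 8 / 2 = 36
Exponent = q + n(n-1)/2 = 4 + 36 = 40
I^2 = (-1)^40 = +1


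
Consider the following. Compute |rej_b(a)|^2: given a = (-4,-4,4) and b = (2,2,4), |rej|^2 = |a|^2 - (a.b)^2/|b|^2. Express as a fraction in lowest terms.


|a|^2 = (-4)^2 + (-4)^2 + 4^2 = 48
|b|^2 = 2^2 + 2^2 + 4^2 = 24
a . b = (-4)*2 + (-4)*2 + 4*4 = 0
(a.b)^2 = 0^2 = 0
|rej|^2 = 48 - 0/24
= (1152 - 0)/24
= 1152/24
In lowest terms: 48/1


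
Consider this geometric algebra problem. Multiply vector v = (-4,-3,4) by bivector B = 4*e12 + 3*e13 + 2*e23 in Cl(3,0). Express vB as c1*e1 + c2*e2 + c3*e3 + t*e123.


vB has grade-1 (vector) and grade-3 (trivector) parts: vB = (v _| B) + (v ^ B).
Vector part <vB>_1:
  e1: -v2*b12 - v3*b13 = -(-3)*(4) - (4)*(3) = 0
  e2: v1*b12 - v3*b23 = (-4)*(4) - (4)*(2) = -24
  e3: v1*b13 + v2*b23 = (-4)*(3) + (-3)*(2) = -18
Trivector part <vB>_3:
  e123: v1*b23 - v2*b13 + v3*b12 = (-4)*(2) - (-3)*(3) + (4)*(4) = 17
vB = 0*e1 - 24*e2 - 18*e3 + 17*e123


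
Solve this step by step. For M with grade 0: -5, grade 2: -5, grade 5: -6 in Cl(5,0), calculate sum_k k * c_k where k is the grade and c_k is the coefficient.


Grade-weighted sum = sum of grade_k * coefficient_k
0*(-5) = 0
2*(-5) = -10
5*(-6) = -30
Total = 0 + (-10) + (-30) = -40


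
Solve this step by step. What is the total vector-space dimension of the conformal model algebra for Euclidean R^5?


The conformal model of R^5 uses Cl(6,1): the 5 Euclidean generators plus two extra orthogonal generators e+ (e+^2 = +1) and e- (e-^2 = -1), from which the null vectors e0, einf are built.
Number of generators m = 5 + 2 = 7.
dim Cl(p,q) = 2^m = 2^7 = 128


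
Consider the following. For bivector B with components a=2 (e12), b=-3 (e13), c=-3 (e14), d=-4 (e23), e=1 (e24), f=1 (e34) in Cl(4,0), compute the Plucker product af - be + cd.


Plucker relation: af - be + cd
a*f = 2*1 = 2
b*e = (-3)*1 = -3
c*d = (-3)*(-4) = 12
af - be + cd = 2 - (-3) + 12
= 17


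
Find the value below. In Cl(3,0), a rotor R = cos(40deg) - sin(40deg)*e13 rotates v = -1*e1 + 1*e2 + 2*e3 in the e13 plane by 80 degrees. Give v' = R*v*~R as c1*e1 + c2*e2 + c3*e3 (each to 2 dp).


Rotor R = cos(40deg) - sin(40deg)*e13
Rotation angle theta = 2 * 40 = 80 degrees in the e13 plane (e1 -> e3).
The component perpendicular to the plane (e2) is invariant: v'_2 = v2 = 1.00
cos(80deg) = 0.1736, sin(80deg) = 0.9848
v'_1 = v1*cos(theta) - v3*sin(theta) = -1*0.1736 - 2*0.9848 = -2.14
v'_3 = v1*sin(theta) + v3*cos(theta) = -1*0.9848 + 2*0.1736 = -0.64
v' = -2.14*e1 + 1.00*e2 - 0.64*e3


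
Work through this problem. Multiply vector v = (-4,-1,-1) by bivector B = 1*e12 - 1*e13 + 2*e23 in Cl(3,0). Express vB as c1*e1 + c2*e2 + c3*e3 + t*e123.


vB has grade-1 (vector) and grade-3 (trivector) parts: vB = (v _| B) + (v ^ B).
Vector part <vB>_1:
  e1: -v2*b12 - v3*b13 = -(-1)*(1) - (-1)*(-1) = 0
  e2: v1*b12 - v3*b23 = (-4)*(1) - (-1)*(2) = -2
  e3: v1*b13 + v2*b23 = (-4)*(-1) + (-1)*(2) = 2
Trivector part <vB>_3:
  e123: v1*b23 - v2*b13 + v3*b12 = (-4)*(2) - (-1)*(-1) + (-1)*(1) = -10
vB = 0*e1 - 2*e2 + 2*e3 - 10*e123


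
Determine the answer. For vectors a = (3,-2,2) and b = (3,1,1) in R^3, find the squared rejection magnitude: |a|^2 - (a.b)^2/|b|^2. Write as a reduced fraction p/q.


|a|^2 = 3^2 + (-2)^2 + 2^2 = 17
|b|^2 = 3^2 + 1^2 + 1^2 = 11
a . b = 3*3 + (-2)*1 + 2*1 = 9
(a.b)^2 = 9^2 = 81
|rej|^2 = 17 - 81/11
= (187 - 81)/11
= 106/11
In lowest terms: 106/11


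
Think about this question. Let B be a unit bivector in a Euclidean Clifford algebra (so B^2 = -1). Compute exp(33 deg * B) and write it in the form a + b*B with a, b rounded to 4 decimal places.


For a unit bivector B with B^2 = -1, the exponential series gives
e^(theta*B) = cos(theta) + sin(theta)*B (the GA analogue of Euler's formula).
theta = 33 degrees = 0.575959 rad
cos(33 deg) = 0.8387
sin(33 deg) = 0.5446
exp(theta*B) = 0.8387 + 0.5446*B


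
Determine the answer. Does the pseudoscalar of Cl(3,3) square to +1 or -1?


The pseudoscalar I = e1...e_n (product of all n generators) of Cl(p,q) satisfies I^2 = (-1)^(q + n(n-1)/2).
p = 3, q = 3, n = p + q = 6
n(n-1)/2 = 6 * 5 / 2 = 15
Exponent = q + n(n-1)/2 = 3 + 15 = 18
I^2 = (-1)^18 = +1


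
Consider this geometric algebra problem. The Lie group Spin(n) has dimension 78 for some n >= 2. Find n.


dim Spin(n) = dim so(n) = n(n-1)/2.
Solve n(n-1)/2 = 78, i.e. n^2 - n - 156 = 0.
Discriminant = 1 + 8*78 = 625
n = (1 + sqrt(625))/2 = (1 + 25)/2 = 13


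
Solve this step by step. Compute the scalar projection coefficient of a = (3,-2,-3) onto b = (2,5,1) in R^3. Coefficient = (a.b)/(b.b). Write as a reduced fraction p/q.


Projection coefficient = (a . b) / (b . b)
a . b = 3*2 + (-2)*5 + (-3)*1
= 6 + (-10) + (-3) = -7
b . b = 2^2 + 5^2 + 1^2
= 4 + 25 + 1 = 30
Coefficient = -7/30
In lowest terms: -7/30


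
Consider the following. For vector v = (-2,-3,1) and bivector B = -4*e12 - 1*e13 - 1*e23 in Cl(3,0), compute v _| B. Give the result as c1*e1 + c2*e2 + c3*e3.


Left contraction v _| B = <vB>_1 (grade-1 part of the geometric product vB).
Using e1_|e12 = e2, e2_|e12 = -e1, e1_|e13 = e3, e3_|e13 = -e1, e2_|e23 = e3, e3_|e23 = -e2:
e1 coeff: -v2*b12 - v3*b13 = -(-3)*(-4) - (1)*(-1) = -11
e2 coeff: v1*b12 - v3*b23 = (-2)*(-4) - (1)*(-1) = 9
e3 coeff: v1*b13 + v2*b23 = (-2)*(-1) + (-3)*(-1) = 5
v _| B = -11*e1 + 9*e2 + 5*e3


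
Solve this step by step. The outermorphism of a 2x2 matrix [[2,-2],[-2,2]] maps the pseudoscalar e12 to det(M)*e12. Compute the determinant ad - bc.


The outermorphism of a linear map f sends e1^e2 to f(e1)^f(e2).
f(e1) = 2*e1 - 2*e2
f(e2) = -2*e1 + 2*e2
f(e1) ^ f(e2) = (2*e1 - 2*e2) ^ (-2*e1 + 2*e2)
= 2*2*e12 + (-2)*(-2)*e21
= (4 - 4)*e12
= 0*e12
Coefficient = 0


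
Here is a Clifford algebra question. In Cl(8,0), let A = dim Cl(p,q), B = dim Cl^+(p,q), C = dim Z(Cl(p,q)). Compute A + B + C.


n = 8 + 0 = 8
Total dim = 2^8 = 256
Even subalgebra dim = 2^7 = 128
n is even, so center dim = 1
Sum = 256 + 128 + 1 = 385


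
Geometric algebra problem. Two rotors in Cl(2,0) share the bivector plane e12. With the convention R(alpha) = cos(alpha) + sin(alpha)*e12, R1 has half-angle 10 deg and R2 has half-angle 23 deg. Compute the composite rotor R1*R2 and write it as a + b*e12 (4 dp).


Same-plane rotors commute and their half-angles add:
R1*R2 = cos(a1 + a2) + sin(a1 + a2)*e12.
a1 + a2 = 10 + 23 = 33 deg
cos(33 deg) = 0.8387
sin(33 deg) = 0.5446
R1*R2 = 0.8387 + 0.5446*e12


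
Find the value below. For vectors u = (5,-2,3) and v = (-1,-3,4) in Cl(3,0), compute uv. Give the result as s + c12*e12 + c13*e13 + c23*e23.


In Cl(3,0): e_i^2 = 1, e_ie_j = -e_je_i for i != j.
Scalar part = u . v = 5*(-1) + (-2)*(-3) + 3*4
= -5 + 6 + 12 = 13
e12 coeff = 5*(-3) - (-2)*(-1) = -15 - 2 = -17
e13 coeff = 5*4 - 3*(-1) = 20 - (-3) = 23
e23 coeff = (-2)*4 - 3*(-3) = -8 - (-9) = 1
uv = 13 - 17*e12 + 23*e13 + 1*e23


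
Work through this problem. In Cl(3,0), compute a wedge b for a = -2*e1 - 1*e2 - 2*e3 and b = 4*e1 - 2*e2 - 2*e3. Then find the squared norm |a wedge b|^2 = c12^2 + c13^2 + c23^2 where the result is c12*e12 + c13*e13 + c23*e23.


a wedge b = (a1*b2 - a2*b1)*e12 + (a1*b3 - a3*b1)*e13 + (a2*b3 - a3*b2)*e23
e12 coeff: (-2)*(-2) - (-1)*4 = 4 - (-4) = 8
e13 coeff: (-2)*(-2) - (-2)*4 = 4 - (-8) = 12
e23 coeff: (-1)*(-2) - (-2)*(-2) = 2 - 4 = -2
|a wedge b|^2 = 8^2 + 12^2 + (-2)^2
= 64 + 144 + 4
= 212


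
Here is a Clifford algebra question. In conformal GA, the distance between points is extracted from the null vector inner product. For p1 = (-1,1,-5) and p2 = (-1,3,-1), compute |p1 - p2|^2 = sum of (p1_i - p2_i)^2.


p1 - p2 = (0, -2, -4)
|p1 - p2|^2 = 0^2 + (-2)^2 + (-4)^2
= 0 + 4 + 16
= 20


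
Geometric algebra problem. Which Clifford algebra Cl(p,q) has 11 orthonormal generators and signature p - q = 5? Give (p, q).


We need p + q = 11 and p - q = 5.
Adding: 2p = 11 + 5 = 16, so p = 8.
Then q = 11 - 8 = 3.
(p, q) = (8, 3)


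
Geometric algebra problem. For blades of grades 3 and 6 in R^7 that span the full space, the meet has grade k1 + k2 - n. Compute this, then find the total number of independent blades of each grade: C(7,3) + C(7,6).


Meet grade = grade(A) + grade(B) - n
= 3 + 6 - 7 = 2
C(7,3) = 35
C(7,6) = 7
dim_A + dim_B = 35 + 7 = 42


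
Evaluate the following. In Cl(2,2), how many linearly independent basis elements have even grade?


Even subalgebra dimension = 2^(n-1)
n = 2 + 2 = 4
2^(4 - 1) = 2^3 = 8
Verification: sum of C(4,k) for even k = 1 + 6 + 1 = 8
Result = 8


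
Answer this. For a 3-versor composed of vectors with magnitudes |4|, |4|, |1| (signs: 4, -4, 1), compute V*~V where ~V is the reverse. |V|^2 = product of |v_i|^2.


Each vector v_i has |v_i|^2 = s_i^2
Squared scales: 4^2 = 16, (-4)^2 = 16, 1^2 = 1
|V|^2 = 16 * 16 * 1
= 256


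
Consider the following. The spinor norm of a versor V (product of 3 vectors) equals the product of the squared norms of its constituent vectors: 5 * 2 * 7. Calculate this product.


Spinor norm N(V) = |v1|^2 * |v2|^2 * ... * |v3|^2
= 5 * 2 * 7
Running product: 5, 10, 70
N(V) = 70


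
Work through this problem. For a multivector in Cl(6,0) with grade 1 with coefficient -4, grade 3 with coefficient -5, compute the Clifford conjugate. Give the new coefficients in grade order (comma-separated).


Clifford conjugate sign for grade k: (-1)^(k(k+1)/2)
Grade 1: (-1)^(1*2/2) = (-1)^1 = -1, coeff -4 -> 4
Grade 3: (-1)^(3*4/2) = (-1)^6 = 1, coeff -5 -> -5
Conjugated coefficients: 4, -5


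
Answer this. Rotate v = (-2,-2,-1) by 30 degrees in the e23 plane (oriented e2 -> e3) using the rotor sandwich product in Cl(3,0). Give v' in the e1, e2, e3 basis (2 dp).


Rotor R = cos(15deg) - sin(15deg)*e23
Rotation angle theta = 2 * 15 = 30 degrees in the e23 plane (e2 -> e3).
The component perpendicular to the plane (e1) is invariant: v'_1 = v1 = -2.00
cos(30deg) = 0.8660, sin(30deg) = 0.5000
v'_2 = v2*cos(theta) - v3*sin(theta) = -2*0.8660 - (-1)*0.5000 = -1.23
v'_3 = v2*sin(theta) + v3*cos(theta) = -2*0.5000 + (-1)*0.8660 = -1.87
v' = -2.00*e1 - 1.23*e2 - 1.87*e3


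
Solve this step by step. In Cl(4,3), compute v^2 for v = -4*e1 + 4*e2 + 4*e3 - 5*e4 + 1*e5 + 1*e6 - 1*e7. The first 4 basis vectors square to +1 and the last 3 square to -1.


v^2 = sum of c_i^2 * e_i^2
Positive signature terms (e_i^2 = +1): (-4)^2 + 4^2 + 4^2 + (-5)^2 = 73
Negative signature terms (e_j^2 = -1): 1^2 + 1^2 + (-1)^2 = 3
v^2 = 73 - 3 = 70


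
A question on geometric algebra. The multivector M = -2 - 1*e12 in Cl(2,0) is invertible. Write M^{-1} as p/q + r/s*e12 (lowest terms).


M = -2 - 1*e12, where e12^2 = -1.
Since M commutes with its reverse ~M = a - b*e12, M * ~M = a^2 - b^2*e12^2 = a^2 + b^2.
So M^{-1} = ~M / (a^2 + b^2) = (a - b*e12)/(a^2 + b^2).
a^2 + b^2 = 4 + 1 = 5
Scalar part = -2/5 = -2/5
Bivector coeff = 1/5 = 1/5
M^{-1} = -2/5 + 1/5*e12


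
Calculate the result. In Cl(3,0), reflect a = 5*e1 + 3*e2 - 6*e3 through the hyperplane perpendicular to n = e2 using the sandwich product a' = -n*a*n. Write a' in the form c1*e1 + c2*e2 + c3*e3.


Reflection formula: a' = -n*a*n, with n = e2 (unit vector, n^2 = 1).
For reflection through hyperplane perp to e2:
The component along e2 flips sign, others stay.
a = (5, 3, -6)
a' = (5, -3, -6)
a' = 5*e1 - 3*e2 - 6*e3


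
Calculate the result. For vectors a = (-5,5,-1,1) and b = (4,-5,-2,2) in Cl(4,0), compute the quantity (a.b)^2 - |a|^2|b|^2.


a . b = (-5)*4 + 5*(-5) + (-1)*(-2) + 1*2
= -20 + (-25) + 2 + 2 = -41
|a|^2 = (-5)^2 + 5^2 + (-1)^2 + 1^2 = 52
|b|^2 = 4^2 + (-5)^2 + (-2)^2 + 2^2 = 49
(a.b)^2 = (-41)^2 = 1681
|a|^2 * |b|^2 = 52 * 49 = 2548
Result = 1681 - 2548 = -867


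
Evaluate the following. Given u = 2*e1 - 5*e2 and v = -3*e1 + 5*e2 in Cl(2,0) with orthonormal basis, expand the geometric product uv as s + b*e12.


Expand: (2*e1 - 5*e2)(-3*e1 + 5*e2)
= 2*(-3)*e1e1 + 2*5*e1e2 + (-5)*(-3)*e2e1 + (-5)*5*e2e2
Using e1^2 = e2^2 = 1, e2e1 = -e1e2:
Scalar part s = 2*(-3) + (-5)*5 = -6 + (-25) = -31
Bivector part b = 2*5 - (-5)*(-3) = 10 - 15 = -5
uv = -31 - 5*e12


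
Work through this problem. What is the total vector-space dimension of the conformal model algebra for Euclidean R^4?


The conformal model of R^4 uses Cl(5,1): the 4 Euclidean generators plus two extra orthogonal generators e+ (e+^2 = +1) and e- (e-^2 = -1), from which the null vectors e0, einf are built.
Number of generators m = 4 + 2 = 6.
dim Cl(p,q) = 2^m = 2^6 = 64


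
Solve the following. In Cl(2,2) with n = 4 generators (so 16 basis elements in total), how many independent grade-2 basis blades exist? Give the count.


Number of grade-k basis blades in Cl(p,q) with n = p + q is C(n, k).
n = 2 + 2 = 4
C(4, 2) = 4! / (2! * 2!)
= 24 / (2 * 2)
= 6


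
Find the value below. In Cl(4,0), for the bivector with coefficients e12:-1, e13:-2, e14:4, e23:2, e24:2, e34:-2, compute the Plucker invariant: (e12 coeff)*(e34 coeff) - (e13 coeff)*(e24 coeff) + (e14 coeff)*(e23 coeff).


Plucker relation: af - be + cd
a*f = (-1)*(-2) = 2
b*e = (-2)*2 = -4
c*d = 4*2 = 8
af - be + cd = 2 - (-4) + 8
= 14


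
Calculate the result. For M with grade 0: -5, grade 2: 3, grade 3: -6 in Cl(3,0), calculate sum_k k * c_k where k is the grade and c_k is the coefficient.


Grade-weighted sum = sum of grade_k * coefficient_k
0*(-5) = 0
2*3 = 6
3*(-6) = -18
Total = 0 + 6 + (-18) = -12


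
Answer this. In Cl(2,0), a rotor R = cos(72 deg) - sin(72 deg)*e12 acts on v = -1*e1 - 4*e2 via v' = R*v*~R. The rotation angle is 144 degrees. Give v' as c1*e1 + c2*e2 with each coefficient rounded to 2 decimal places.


Rotor R = cos(72deg) - sin(72deg)*e12
Rotation angle theta = 2 * 72 = 144 degrees
v' = R*v*~R rotates v by theta.
cos(144deg) = -0.8090, sin(144deg) = 0.5878
v'_1 = -1*cos(144deg) - (-4)*sin(144deg)
= -1*(-0.8090) - (-4)*0.5878
= 3.16
v'_2 = -1*sin(144deg) + (-4)*cos(144deg)
= -1*0.5878 + (-4)*(-0.8090)
= 2.65
v' = 3.16*e1 + 2.65*e2


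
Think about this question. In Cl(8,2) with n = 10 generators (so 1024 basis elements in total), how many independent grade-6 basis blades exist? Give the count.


Number of grade-k basis blades in Cl(p,q) with n = p + q is C(n, k).
n = 8 + 2 = 10
C(10, 6) = 10! / (6! * 4!)
= 3628800 / (720 * 24)
= 210


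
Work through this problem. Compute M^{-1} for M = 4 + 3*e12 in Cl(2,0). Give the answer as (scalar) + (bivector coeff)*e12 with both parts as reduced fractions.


M = 4 + 3*e12, where e12^2 = -1.
Since M commutes with its reverse ~M = a - b*e12, M * ~M = a^2 - b^2*e12^2 = a^2 + b^2.
So M^{-1} = ~M / (a^2 + b^2) = (a - b*e12)/(a^2 + b^2).
a^2 + b^2 = 16 + 9 = 25
Scalar part = 4/25 = 4/25
Bivector coeff = -3/25 = -3/25
M^{-1} = 4/25 - 3/25*e12


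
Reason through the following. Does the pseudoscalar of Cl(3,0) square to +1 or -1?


The pseudoscalar I = e1...e_n (product of all n generators) of Cl(p,q) satisfies I^2 = (-1)^(q + n(n-1)/2).
p = 3, q = 0, n = p + q = 3
n(n-1)/2 = 3 * 2 / 2 = 3
Exponent = q + n(n-1)/2 = 0 + 3 = 3
I^2 = (-1)^3 = -1


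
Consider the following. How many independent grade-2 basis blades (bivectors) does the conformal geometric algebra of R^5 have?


The conformal model of R^5 uses Cl(6,1) with m = 5 + 2 = 7 generators.
Number of grade-2 blades = C(m, 2) = C(7, 2)
= 7*6/2 = 21


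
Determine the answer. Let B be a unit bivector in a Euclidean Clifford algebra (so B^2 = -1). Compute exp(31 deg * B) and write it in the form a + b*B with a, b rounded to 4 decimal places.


For a unit bivector B with B^2 = -1, the exponential series gives
e^(theta*B) = cos(theta) + sin(theta)*B (the GA analogue of Euler's formula).
theta = 31 degrees = 0.541052 rad
cos(31 deg) = 0.8572
sin(31 deg) = 0.5150
exp(theta*B) = 0.8572 + 0.5150*B


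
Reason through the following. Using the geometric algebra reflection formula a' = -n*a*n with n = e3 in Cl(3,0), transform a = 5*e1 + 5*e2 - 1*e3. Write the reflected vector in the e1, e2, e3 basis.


Reflection formula: a' = -n*a*n, with n = e3 (unit vector, n^2 = 1).
For reflection through hyperplane perp to e3:
The component along e3 flips sign, others stay.
a = (5, 5, -1)
a' = (5, 5, 1)
a' = 5*e1 + 5*e2 + 1*e3


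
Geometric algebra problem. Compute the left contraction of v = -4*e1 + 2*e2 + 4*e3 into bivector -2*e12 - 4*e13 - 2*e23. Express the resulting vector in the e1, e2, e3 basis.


Left contraction v _| B = <vB>_1 (grade-1 part of the geometric product vB).
Using e1_|e12 = e2, e2_|e12 = -e1, e1_|e13 = e3, e3_|e13 = -e1, e2_|e23 = e3, e3_|e23 = -e2:
e1 coeff: -v2*b12 - v3*b13 = -(2)*(-2) - (4)*(-4) = 20
e2 coeff: v1*b12 - v3*b23 = (-4)*(-2) - (4)*(-2) = 16
e3 coeff: v1*b13 + v2*b23 = (-4)*(-4) + (2)*(-2) = 12
v _| B = 20*e1 + 16*e2 + 12*e3


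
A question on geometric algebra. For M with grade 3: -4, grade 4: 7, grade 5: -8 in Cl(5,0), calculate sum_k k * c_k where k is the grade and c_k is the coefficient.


Grade-weighted sum = sum of grade_k * coefficient_k
3*(-4) = -12
4*7 = 28
5*(-8) = -40
Total = -12 + 28 + (-40) = -24


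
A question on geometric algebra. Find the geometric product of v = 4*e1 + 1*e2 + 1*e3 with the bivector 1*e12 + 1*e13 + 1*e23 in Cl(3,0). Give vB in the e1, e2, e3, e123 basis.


vB has grade-1 (vector) and grade-3 (trivector) parts: vB = (v _| B) + (v ^ B).
Vector part <vB>_1:
  e1: -v2*b12 - v3*b13 = -(1)*(1) - (1)*(1) = -2
  e2: v1*b12 - v3*b23 = (4)*(1) - (1)*(1) = 3
  e3: v1*b13 + v2*b23 = (4)*(1) + (1)*(1) = 5
Trivector part <vB>_3:
  e123: v1*b23 - v2*b13 + v3*b12 = (4)*(1) - (1)*(1) + (1)*(1) = 4
vB = -2*e1 + 3*e2 + 5*e3 + 4*e123


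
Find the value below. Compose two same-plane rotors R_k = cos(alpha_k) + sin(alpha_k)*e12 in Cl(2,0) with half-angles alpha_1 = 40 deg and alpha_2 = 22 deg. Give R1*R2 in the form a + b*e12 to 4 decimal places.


Same-plane rotors commute and their half-angles add:
R1*R2 = cos(a1 + a2) + sin(a1 + a2)*e12.
a1 + a2 = 40 + 22 = 62 deg
cos(62 deg) = 0.4695
sin(62 deg) = 0.8829
R1*R2 = 0.4695 + 0.8829*e12


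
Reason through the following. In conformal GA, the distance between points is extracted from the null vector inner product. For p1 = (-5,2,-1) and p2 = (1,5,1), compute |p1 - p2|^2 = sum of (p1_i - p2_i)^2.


p1 - p2 = (-6, -3, -2)
|p1 - p2|^2 = (-6)^2 + (-3)^2 + (-2)^2
= 36 + 9 + 4
= 49


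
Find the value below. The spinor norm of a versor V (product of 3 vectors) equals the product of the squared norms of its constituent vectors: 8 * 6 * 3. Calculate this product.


Spinor norm N(V) = |v1|^2 * |v2|^2 * ... * |v3|^2
= 8 * 6 * 3
Running product: 8, 48, 144
N(V) = 144


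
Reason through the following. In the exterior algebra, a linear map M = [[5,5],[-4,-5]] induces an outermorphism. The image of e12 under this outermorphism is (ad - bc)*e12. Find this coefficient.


The outermorphism of a linear map f sends e1^e2 to f(e1)^f(e2).
f(e1) = 5*e1 - 4*e2
f(e2) = 5*e1 - 5*e2
f(e1) ^ f(e2) = (5*e1 - 4*e2) ^ (5*e1 - 5*e2)
= 5*(-5)*e12 + (-4)*5*e21
= (-25 - (-20))*e12
= -5*e12
Coefficient = -5


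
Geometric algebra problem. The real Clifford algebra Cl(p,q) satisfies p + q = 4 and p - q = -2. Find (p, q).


We need p + q = 4 and p - q = -2.
Adding: 2p = 4 + (-2) = 2, so p = 1.
Then q = 4 - 1 = 3.
(p, q) = (1, 3)


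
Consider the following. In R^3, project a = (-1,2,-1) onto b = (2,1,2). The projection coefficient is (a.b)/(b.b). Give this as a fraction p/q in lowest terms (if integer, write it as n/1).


Projection coefficient = (a . b) / (b . b)
a . b = (-1)*2 + 2*1 + (-1)*2
= -2 + 2 + (-2) = -2
b . b = 2^2 + 1^2 + 2^2
= 4 + 1 + 4 = 9
Coefficient = -2/9
In lowest terms: -2/9


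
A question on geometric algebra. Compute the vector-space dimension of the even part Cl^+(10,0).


Even subalgebra dimension = 2^(n-1)
n = 10 + 0 = 10
2^(10 - 1) = 2^9 = 512
Verification: sum of C(10,k) for even k = 1 + 45 + 210 + 210 + 45 + 1 = 512
Result = 512


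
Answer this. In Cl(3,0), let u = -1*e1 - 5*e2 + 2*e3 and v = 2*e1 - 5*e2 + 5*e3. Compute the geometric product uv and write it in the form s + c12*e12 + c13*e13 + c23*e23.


In Cl(3,0): e_i^2 = 1, e_ie_j = -e_je_i for i != j.
Scalar part = u . v = (-1)*2 + (-5)*(-5) + 2*5
= -2 + 25 + 10 = 33
e12 coeff = (-1)*(-5) - (-5)*2 = 5 - (-10) = 15
e13 coeff = (-1)*5 - 2*2 = -5 - 4 = -9
e23 coeff = (-5)*5 - 2*(-5) = -25 - (-10) = -15
uv = 33 + 15*e12 - 9*e13 - 15*e23


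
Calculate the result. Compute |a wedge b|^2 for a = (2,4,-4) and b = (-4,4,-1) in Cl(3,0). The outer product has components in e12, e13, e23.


a wedge b = (a1*b2 - a2*b1)*e12 + (a1*b3 - a3*b1)*e13 + (a2*b3 - a3*b2)*e23
e12 coeff: 2*4 - 4*(-4) = 8 - (-16) = 24
e13 coeff: 2*(-1) - (-4)*(-4) = -2 - 16 = -18
e23 coeff: 4*(-1) - (-4)*4 = -4 - (-16) = 12
|a wedge b|^2 = 24^2 + (-18)^2 + 12^2
= 576 + 324 + 144
= 1044


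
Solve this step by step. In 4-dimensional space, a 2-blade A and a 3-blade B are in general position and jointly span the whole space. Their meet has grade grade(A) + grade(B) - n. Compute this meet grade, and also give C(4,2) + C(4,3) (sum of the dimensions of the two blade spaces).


Meet grade = grade(A) + grade(B) - n
= 2 + 3 - 4 = 1
C(4,2) = 6
C(4,3) = 4
dim_A + dim_B = 6 + 4 = 10


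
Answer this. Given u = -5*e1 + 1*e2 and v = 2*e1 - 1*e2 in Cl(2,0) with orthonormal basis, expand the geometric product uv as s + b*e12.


Expand: (-5*e1 + 1*e2)(2*e1 - 1*e2)
= (-5)*2*e1e1 + (-5)*(-1)*e1e2 + 1*2*e2e1 + 1*(-1)*e2e2
Using e1^2 = e2^2 = 1, e2e1 = -e1e2:
Scalar part s = (-5)*2 + 1*(-1) = -10 + (-1) = -11
Bivector part b = (-5)*(-1) - 1*2 = 5 - 2 = 3
uv = -11 + 3*e12


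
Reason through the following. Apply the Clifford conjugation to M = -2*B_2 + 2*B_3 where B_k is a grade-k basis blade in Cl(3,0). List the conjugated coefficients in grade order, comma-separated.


Clifford conjugate sign for grade k: (-1)^(k(k+1)/2)
Grade 2: (-1)^(2*3/2) = (-1)^3 = -1, coeff -2 -> 2
Grade 3: (-1)^(3*4/2) = (-1)^6 = 1, coeff 2 -> 2
Conjugated coefficients: 2, 2


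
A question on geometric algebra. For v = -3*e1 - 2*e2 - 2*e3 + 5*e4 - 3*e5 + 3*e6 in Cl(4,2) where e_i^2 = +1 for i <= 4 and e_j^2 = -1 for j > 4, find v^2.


v^2 = sum of c_i^2 * e_i^2
Positive signature terms (e_i^2 = +1): (-3)^2 + (-2)^2 + (-2)^2 + 5^2 = 42
Negative signature terms (e_j^2 = -1): (-3)^2 + 3^2 = 18
v^2 = 42 - 18 = 24


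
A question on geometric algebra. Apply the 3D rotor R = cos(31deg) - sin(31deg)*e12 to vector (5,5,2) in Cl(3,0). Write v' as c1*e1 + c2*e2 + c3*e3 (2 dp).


Rotor R = cos(31deg) - sin(31deg)*e12
Rotation angle theta = 2 * 31 = 62 degrees in the e12 plane (e1 -> e2).
The component perpendicular to the plane (e3) is invariant: v'_3 = v3 = 2.00
cos(62deg) = 0.4695, sin(62deg) = 0.8829
v'_1 = v1*cos(theta) - v2*sin(theta) = 5*0.4695 - 5*0.8829 = -2.07
v'_2 = v1*sin(theta) + v2*cos(theta) = 5*0.8829 + 5*0.4695 = 6.76
v' = -2.07*e1 + 6.76*e2 + 2.00*e3


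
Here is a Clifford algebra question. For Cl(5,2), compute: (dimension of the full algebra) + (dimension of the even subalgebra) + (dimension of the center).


n = 5 + 2 = 7
Total dim = 2^7 = 128
Even subalgebra dim = 2^6 = 64
n is odd, so center dim = 2
Sum = 128 + 64 + 2 = 194


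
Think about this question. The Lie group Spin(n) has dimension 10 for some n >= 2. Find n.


dim Spin(n) = dim so(n) = n(n-1)/2.
Solve n(n-1)/2 = 10, i.e. n^2 - n - 20 = 0.
Discriminant = 1 + 8*10 = 81
n = (1 + sqrt(81))/2 = (1 + 9)/2 = 5


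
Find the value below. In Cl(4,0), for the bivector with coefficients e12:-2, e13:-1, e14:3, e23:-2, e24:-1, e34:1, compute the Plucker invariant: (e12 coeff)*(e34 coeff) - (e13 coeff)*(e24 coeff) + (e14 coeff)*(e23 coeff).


Plucker relation: af - be + cd
a*f = (-2)*1 = -2
b*e = (-1)*(-1) = 1
c*d = 3*(-2) = -6
af - be + cd = -2 - 1 + (-6)
= -9


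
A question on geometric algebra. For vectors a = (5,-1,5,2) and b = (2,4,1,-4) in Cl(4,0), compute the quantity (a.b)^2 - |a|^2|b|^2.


a . b = 5*2 + (-1)*4 + 5*1 + 2*(-4)
= 10 + (-4) + 5 + (-8) = 3
|a|^2 = 5^2 + (-1)^2 + 5^2 + 2^2 = 55
|b|^2 = 2^2 + 4^2 + 1^2 + (-4)^2 = 37
(a.b)^2 = 3^2 = 9
|a|^2 * |b|^2 = 55 * 37 = 2035
Result = 9 - 2035 = -2026


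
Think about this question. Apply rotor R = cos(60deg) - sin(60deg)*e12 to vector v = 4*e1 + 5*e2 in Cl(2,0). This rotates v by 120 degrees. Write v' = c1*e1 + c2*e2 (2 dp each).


Rotor R = cos(60deg) - sin(60deg)*e12
Rotation angle theta = 2 * 60 = 120 degrees
v' = R*v*~R rotates v by theta.
cos(120deg) = -0.5000, sin(120deg) = 0.8660
v'_1 = 4*cos(120deg) - 5*sin(120deg)
= 4*(-0.5000) - 5*0.8660
= -6.33
v'_2 = 4*sin(120deg) + 5*cos(120deg)
= 4*0.8660 + 5*(-0.5000)
= 0.96
v' = -6.33*e1 + 0.96*e2


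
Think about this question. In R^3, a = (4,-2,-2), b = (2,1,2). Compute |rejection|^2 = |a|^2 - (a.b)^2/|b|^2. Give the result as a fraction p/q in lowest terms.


|a|^2 = 4^2 + (-2)^2 + (-2)^2 = 24
|b|^2 = 2^2 + 1^2 + 2^2 = 9
a . b = 4*2 + (-2)*1 + (-2)*2 = 2
(a.b)^2 = 2^2 = 4
|rej|^2 = 24 - 4/9
= (216 - 4)/9
= 212/9
In lowest terms: 212/9


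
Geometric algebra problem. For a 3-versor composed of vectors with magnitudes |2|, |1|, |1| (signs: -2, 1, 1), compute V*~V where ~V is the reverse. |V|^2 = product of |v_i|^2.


Each vector v_i has |v_i|^2 = s_i^2
Squared scales: (-2)^2 = 4, 1^2 = 1, 1^2 = 1
|V|^2 = 4 * 1 * 1
= 4


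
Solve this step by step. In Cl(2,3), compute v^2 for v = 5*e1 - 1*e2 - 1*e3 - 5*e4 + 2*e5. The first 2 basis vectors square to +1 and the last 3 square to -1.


v^2 = sum of c_i^2 * e_i^2
Positive signature terms (e_i^2 = +1): 5^2 + (-1)^2 = 26
Negative signature terms (e_j^2 = -1): (-1)^2 + (-5)^2 + 2^2 = 30
v^2 = 26 - 30 = -4


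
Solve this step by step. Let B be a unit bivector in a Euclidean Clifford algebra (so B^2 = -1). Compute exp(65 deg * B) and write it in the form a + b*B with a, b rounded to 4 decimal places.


For a unit bivector B with B^2 = -1, the exponential series gives
e^(theta*B) = cos(theta) + sin(theta)*B (the GA analogue of Euler's formula).
theta = 65 degrees = 1.134464 rad
cos(65 deg) = 0.4226
sin(65 deg) = 0.9063
exp(theta*B) = 0.4226 + 0.9063*B


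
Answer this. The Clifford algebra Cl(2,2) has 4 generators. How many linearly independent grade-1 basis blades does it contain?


Number of grade-k basis blades in Cl(p,q) with n = p + q is C(n, k).
n = 2 + 2 = 4
C(4, 1) = 4! / (1! * 3!)
= 24 / (1 * 6)
= 4


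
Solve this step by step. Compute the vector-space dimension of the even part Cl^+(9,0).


Even subalgebra dimension = 2^(n-1)
n = 9 + 0 = 9
2^(9 - 1) = 2^8 = 256
Verification: sum of C(9,k) for even k = 1 + 36 + 126 + 84 + 9 = 256
Result = 256


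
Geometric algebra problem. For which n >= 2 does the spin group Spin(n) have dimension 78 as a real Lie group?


dim Spin(n) = dim so(n) = n(n-1)/2.
Solve n(n-1)/2 = 78, i.e. n^2 - n - 156 = 0.
Discriminant = 1 + 8*78 = 625
n = (1 + sqrt(625))/2 = (1 + 25)/2 = 13


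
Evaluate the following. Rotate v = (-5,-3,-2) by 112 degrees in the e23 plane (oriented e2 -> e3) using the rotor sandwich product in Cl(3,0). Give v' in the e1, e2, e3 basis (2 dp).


Rotor R = cos(56deg) - sin(56deg)*e23
Rotation angle theta = 2 * 56 = 112 degrees in the e23 plane (e2 -> e3).
The component perpendicular to the plane (e1) is invariant: v'_1 = v1 = -5.00
cos(112deg) = -0.3746, sin(112deg) = 0.9272
v'_2 = v2*cos(theta) - v3*sin(theta) = -3*(-0.3746) - (-2)*0.9272 = 2.98
v'_3 = v2*sin(theta) + v3*cos(theta) = -3*0.9272 + (-2)*(-0.3746) = -2.03
v' = -5.00*e1 + 2.98*e2 - 2.03*e3


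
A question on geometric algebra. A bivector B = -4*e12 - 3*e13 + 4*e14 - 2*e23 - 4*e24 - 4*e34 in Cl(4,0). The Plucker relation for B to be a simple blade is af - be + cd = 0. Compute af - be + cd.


Plucker relation: af - be + cd
a*f = (-4)*(-4) = 16
b*e = (-3)*(-4) = 12
c*d = 4*(-2) = -8
af - be + cd = 16 - 12 + (-8)
= -4


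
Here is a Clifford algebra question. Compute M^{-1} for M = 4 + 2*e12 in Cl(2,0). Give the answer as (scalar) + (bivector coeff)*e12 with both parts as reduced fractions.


M = 4 + 2*e12, where e12^2 = -1.
Since M commutes with its reverse ~M = a - b*e12, M * ~M = a^2 - b^2*e12^2 = a^2 + b^2.
So M^{-1} = ~M / (a^2 + b^2) = (a - b*e12)/(a^2 + b^2).
a^2 + b^2 = 16 + 4 = 20
Scalar part = 4/20 = 1/5
Bivector coeff = -2/20 = -1/10
M^{-1} = 1/5 - 1/10*e12


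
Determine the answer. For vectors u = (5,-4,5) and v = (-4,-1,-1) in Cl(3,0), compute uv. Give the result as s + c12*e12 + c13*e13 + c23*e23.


In Cl(3,0): e_i^2 = 1, e_ie_j = -e_je_i for i != j.
Scalar part = u . v = 5*(-4) + (-4)*(-1) + 5*(-1)
= -20 + 4 + (-5) = -21
e12 coeff = 5*(-1) - (-4)*(-4) = -5 - 16 = -21
e13 coeff = 5*(-1) - 5*(-4) = -5 - (-20) = 15
e23 coeff = (-4)*(-1) - 5*(-1) = 4 - (-5) = 9
uv = -21 - 21*e12 + 15*e13 + 9*e23


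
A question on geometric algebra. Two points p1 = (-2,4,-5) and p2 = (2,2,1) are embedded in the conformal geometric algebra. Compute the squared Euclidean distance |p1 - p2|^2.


p1 - p2 = (-4, 2, -6)
|p1 - p2|^2 = (-4)^2 + 2^2 + (-6)^2
= 16 + 4 + 36
= 56


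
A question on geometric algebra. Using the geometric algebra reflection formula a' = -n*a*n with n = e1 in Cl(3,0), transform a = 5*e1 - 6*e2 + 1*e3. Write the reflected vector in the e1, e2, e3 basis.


Reflection formula: a' = -n*a*n, with n = e1 (unit vector, n^2 = 1).
For reflection through hyperplane perp to e1:
The component along e1 flips sign, others stay.
a = (5, -6, 1)
a' = (-5, -6, 1)
a' = -5*e1 - 6*e2 + 1*e3


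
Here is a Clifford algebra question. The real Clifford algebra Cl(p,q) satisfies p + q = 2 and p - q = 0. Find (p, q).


We need p + q = 2 and p - q = 0.
Adding: 2p = 2 + 0 = 2, so p = 1.
Then q = 2 - 1 = 1.
(p, q) = (1, 1)


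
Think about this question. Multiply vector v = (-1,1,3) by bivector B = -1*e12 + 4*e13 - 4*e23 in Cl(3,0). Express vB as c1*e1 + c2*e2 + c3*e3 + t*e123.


vB has grade-1 (vector) and grade-3 (trivector) parts: vB = (v _| B) + (v ^ B).
Vector part <vB>_1:
  e1: -v2*b12 - v3*b13 = -(1)*(-1) - (3)*(4) = -11
  e2: v1*b12 - v3*b23 = (-1)*(-1) - (3)*(-4) = 13
  e3: v1*b13 + v2*b23 = (-1)*(4) + (1)*(-4) = -8
Trivector part <vB>_3:
  e123: v1*b23 - v2*b13 + v3*b12 = (-1)*(-4) - (1)*(4) + (3)*(-1) = -3
vB = -11*e1 + 13*e2 - 8*e3 - 3*e123


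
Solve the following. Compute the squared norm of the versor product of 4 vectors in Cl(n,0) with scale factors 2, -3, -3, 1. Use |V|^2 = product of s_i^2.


Each vector v_i has |v_i|^2 = s_i^2
Squared scales: 2^2 = 4, (-3)^2 = 9, (-3)^2 = 9, 1^2 = 1
|V|^2 = 4 * 9 * 9 * 1
= 324


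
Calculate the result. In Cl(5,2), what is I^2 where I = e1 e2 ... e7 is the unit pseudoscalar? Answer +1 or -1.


The pseudoscalar I = e1...e_n (product of all n generators) of Cl(p,q) satisfies I^2 = (-1)^(q + n(n-1)/2).
p = 5, q = 2, n = p + q = 7
n(n-1)/2 = 7 * 6 / 2 = 21
Exponent = q + n(n-1)/2 = 2 + 21 = 23
I^2 = (-1)^23 = -1


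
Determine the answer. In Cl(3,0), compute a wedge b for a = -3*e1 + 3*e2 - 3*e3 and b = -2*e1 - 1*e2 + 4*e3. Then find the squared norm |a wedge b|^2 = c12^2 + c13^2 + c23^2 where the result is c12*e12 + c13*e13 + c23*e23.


a wedge b = (a1*b2 - a2*b1)*e12 + (a1*b3 - a3*b1)*e13 + (a2*b3 - a3*b2)*e23
e12 coeff: (-3)*(-1) - 3*(-2) = 3 - (-6) = 9
e13 coeff: (-3)*4 - (-3)*(-2) = -12 - 6 = -18
e23 coeff: 3*4 - (-3)*(-1) = 12 - 3 = 9
|a wedge b|^2 = 9^2 + (-18)^2 + 9^2
= 81 + 324 + 81
= 486


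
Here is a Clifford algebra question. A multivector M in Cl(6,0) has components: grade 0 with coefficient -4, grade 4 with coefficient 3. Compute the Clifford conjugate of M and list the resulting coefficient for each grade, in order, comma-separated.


Clifford conjugate sign for grade k: (-1)^(k(k+1)/2)
Grade 0: (-1)^(0*1/2) = (-1)^0 = 1, coeff -4 -> -4
Grade 4: (-1)^(4*5/2) = (-1)^10 = 1, coeff 3 -> 3
Conjugated coefficients: -4, 3


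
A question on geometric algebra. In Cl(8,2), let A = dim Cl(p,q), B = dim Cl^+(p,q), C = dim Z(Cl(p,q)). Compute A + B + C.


n = 8 + 2 = 10
Total dim = 2^10 = 1024
Even subalgebra dim = 2^9 = 512
n is even, so center dim = 1
Sum = 1024 + 512 + 1 = 1537


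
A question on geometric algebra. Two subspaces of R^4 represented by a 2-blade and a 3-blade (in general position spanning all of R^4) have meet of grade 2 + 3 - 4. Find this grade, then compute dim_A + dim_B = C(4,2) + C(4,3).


Meet grade = grade(A) + grade(B) - n
= 2 + 3 - 4 = 1
C(4,2) = 6
C(4,3) = 4
dim_A + dim_B = 6 + 4 = 10


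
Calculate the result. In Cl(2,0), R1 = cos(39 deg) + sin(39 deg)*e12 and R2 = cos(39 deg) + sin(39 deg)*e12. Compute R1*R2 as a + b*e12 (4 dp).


Same-plane rotors commute and their half-angles add:
R1*R2 = cos(a1 + a2) + sin(a1 + a2)*e12.
a1 + a2 = 39 + 39 = 78 deg
cos(78 deg) = 0.2079
sin(78 deg) = 0.9781
R1*R2 = 0.2079 + 0.9781*e12


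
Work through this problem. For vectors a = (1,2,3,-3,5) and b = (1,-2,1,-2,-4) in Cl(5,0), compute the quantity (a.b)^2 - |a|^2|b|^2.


a . b = 1*1 + 2*(-2) + 3*1 + (-3)*(-2) + 5*(-4)
= 1 + (-4) + 3 + 6 + (-20) = -14
|a|^2 = 1^2 + 2^2 + 3^2 + (-3)^2 + 5^2 = 48
|b|^2 = 1^2 + (-2)^2 + 1^2 + (-2)^2 + (-4)^2 = 26
(a.b)^2 = (-14)^2 = 196
|a|^2 * |b|^2 = 48 * 26 = 1248
Result = 196 - 1248 = -1052


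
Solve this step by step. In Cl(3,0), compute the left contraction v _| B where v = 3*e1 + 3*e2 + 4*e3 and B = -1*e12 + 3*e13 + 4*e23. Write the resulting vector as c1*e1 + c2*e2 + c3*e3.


Left contraction v _| B = <vB>_1 (grade-1 part of the geometric product vB).
Using e1_|e12 = e2, e2_|e12 = -e1, e1_|e13 = e3, e3_|e13 = -e1, e2_|e23 = e3, e3_|e23 = -e2:
e1 coeff: -v2*b12 - v3*b13 = -(3)*(-1) - (4)*(3) = -9
e2 coeff: v1*b12 - v3*b23 = (3)*(-1) - (4)*(4) = -19
e3 coeff: v1*b13 + v2*b23 = (3)*(3) + (3)*(4) = 21
v _| B = -9*e1 - 19*e2 + 21*e3


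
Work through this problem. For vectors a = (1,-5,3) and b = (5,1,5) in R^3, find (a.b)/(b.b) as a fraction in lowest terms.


Projection coefficient = (a . b) / (b . b)
a . b = 1*5 + (-5)*1 + 3*5
= 5 + (-5) + 15 = 15
b . b = 5^2 + 1^2 + 5^2
= 25 + 1 + 25 = 51
Coefficient = 15/51
In lowest terms: 5/17


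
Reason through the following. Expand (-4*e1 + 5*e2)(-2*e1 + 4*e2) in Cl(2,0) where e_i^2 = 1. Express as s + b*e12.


Expand: (-4*e1 + 5*e2)(-2*e1 + 4*e2)
= (-4)*(-2)*e1e1 + (-4)*4*e1e2 + 5*(-2)*e2e1 + 5*4*e2e2
Using e1^2 = e2^2 = 1, e2e1 = -e1e2:
Scalar part s = (-4)*(-2) + 5*4 = 8 + 20 = 28
Bivector part b = (-4)*4 - 5*(-2) = -16 - (-10) = -6
uv = 28 - 6*e12


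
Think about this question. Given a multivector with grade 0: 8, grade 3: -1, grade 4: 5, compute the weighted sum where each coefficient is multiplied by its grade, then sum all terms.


Grade-weighted sum = sum of grade_k * coefficient_k
0*8 = 0
3*(-1) = -3
4*5 = 20
Total = 0 + (-3) + 20 = 17


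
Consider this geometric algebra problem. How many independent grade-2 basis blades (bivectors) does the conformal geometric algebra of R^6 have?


The conformal model of R^6 uses Cl(7,1) with m = 6 + 2 = 8 generators.
Number of grade-2 blades = C(m, 2) = C(8, 2)
= 8*7/2 = 28


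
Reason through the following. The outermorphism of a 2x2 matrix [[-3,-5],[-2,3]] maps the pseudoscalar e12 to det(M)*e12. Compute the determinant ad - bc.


The outermorphism of a linear map f sends e1^e2 to f(e1)^f(e2).
f(e1) = -3*e1 - 2*e2
f(e2) = -5*e1 + 3*e2
f(e1) ^ f(e2) = (-3*e1 - 2*e2) ^ (-5*e1 + 3*e2)
= (-3)*3*e12 + (-2)*(-5)*e21
= (-9 - 10)*e12
= -19*e12
Coefficient = -19


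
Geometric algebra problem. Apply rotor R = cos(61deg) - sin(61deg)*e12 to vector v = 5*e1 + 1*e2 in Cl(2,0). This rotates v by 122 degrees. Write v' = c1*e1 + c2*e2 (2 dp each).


Rotor R = cos(61deg) - sin(61deg)*e12
Rotation angle theta = 2 * 61 = 122 degrees
v' = R*v*~R rotates v by theta.
cos(122deg) = -0.5299, sin(122deg) = 0.8480
v'_1 = 5*cos(122deg) - 1*sin(122deg)
= 5*(-0.5299) - 1*0.8480
= -3.50
v'_2 = 5*sin(122deg) + 1*cos(122deg)
= 5*0.8480 + 1*(-0.5299)
= 3.71
v' = -3.50*e1 + 3.71*e2


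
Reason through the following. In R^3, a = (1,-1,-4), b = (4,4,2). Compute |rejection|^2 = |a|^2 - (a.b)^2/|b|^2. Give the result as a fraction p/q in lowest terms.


|a|^2 = 1^2 + (-1)^2 + (-4)^2 = 18
|b|^2 = 4^2 + 4^2 + 2^2 = 36
a . b = 1*4 + (-1)*4 + (-4)*2 = -8
(a.b)^2 = (-8)^2 = 64
|rej|^2 = 18 - 64/36
= (648 - 64)/36
= 584/36
In lowest terms: 146/9


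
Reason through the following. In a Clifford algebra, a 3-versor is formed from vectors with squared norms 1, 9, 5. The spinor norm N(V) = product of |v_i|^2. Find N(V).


Spinor norm N(V) = |v1|^2 * |v2|^2 * ... * |v3|^2
= 1 * 9 * 5
Running product: 1, 9, 45
N(V) = 45


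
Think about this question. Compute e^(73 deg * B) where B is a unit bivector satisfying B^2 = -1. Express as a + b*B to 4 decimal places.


For a unit bivector B with B^2 = -1, the exponential series gives
e^(theta*B) = cos(theta) + sin(theta)*B (the GA analogue of Euler's formula).
theta = 73 degrees = 1.27409 rad
cos(73 deg) = 0.2924
sin(73 deg) = 0.9563
exp(theta*B) = 0.2924 + 0.9563*B


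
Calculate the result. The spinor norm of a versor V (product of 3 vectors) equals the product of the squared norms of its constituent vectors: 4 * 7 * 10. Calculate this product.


Spinor norm N(V) = |v1|^2 * |v2|^2 * ... * |v3|^2
= 4 * 7 * 10
Running product: 4, 28, 280
N(V) = 280


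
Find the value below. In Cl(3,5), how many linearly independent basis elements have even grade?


Even subalgebra dimension = 2^(n-1)
n = 3 + 5 = 8
2^(8 - 1) = 2^7 = 128
Verification: sum of C(8,k) for even k = 1 + 28 + 70 + 28 + 1 = 128
Result = 128


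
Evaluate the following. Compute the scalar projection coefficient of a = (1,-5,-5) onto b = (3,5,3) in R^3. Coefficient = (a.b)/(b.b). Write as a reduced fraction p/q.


Projection coefficient = (a . b) / (b . b)
a . b = 1*3 + (-5)*5 + (-5)*3
= 3 + (-25) + (-15) = -37
b . b = 3^2 + 5^2 + 3^2
= 9 + 25 + 9 = 43
Coefficient = -37/43
In lowest terms: -37/43


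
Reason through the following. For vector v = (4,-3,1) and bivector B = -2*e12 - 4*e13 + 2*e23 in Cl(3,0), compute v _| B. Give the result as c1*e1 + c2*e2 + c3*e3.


Left contraction v _| B = <vB>_1 (grade-1 part of the geometric product vB).
Using e1_|e12 = e2, e2_|e12 = -e1, e1_|e13 = e3, e3_|e13 = -e1, e2_|e23 = e3, e3_|e23 = -e2:
e1 coeff: -v2*b12 - v3*b13 = -(-3)*(-2) - (1)*(-4) = -2
e2 coeff: v1*b12 - v3*b23 = (4)*(-2) - (1)*(2) = -10
e3 coeff: v1*b13 + v2*b23 = (4)*(-4) + (-3)*(2) = -22
v _| B = -2*e1 - 10*e2 - 22*e3
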